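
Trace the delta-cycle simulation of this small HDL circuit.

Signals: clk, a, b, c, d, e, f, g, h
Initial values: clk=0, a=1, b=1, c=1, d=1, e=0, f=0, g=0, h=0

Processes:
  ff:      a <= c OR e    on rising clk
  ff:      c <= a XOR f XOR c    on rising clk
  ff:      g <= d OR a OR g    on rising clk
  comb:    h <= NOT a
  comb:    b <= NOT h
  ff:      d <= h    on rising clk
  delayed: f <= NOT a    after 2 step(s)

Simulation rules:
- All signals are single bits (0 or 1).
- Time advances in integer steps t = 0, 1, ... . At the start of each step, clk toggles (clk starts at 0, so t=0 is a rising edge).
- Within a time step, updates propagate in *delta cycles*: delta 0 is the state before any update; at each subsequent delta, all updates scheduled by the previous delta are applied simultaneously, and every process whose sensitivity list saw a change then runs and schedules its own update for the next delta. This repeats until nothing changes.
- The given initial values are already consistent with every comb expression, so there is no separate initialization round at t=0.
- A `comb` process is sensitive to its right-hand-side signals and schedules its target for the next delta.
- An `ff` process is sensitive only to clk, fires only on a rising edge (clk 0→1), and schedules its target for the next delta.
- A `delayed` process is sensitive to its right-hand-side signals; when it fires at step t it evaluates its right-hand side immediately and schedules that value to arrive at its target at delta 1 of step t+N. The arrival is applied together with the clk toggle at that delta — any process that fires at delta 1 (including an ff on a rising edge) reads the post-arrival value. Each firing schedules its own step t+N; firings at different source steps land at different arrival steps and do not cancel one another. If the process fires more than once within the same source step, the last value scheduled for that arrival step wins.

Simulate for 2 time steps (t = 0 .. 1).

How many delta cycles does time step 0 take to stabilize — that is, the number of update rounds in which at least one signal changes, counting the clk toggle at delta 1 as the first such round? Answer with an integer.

t0.Δ0 b=1 c=1 h=0 g=0 f=0 d=1 clk=0 e=0 a=1
t0.Δ1 b=1 c=1 h=0 g=0 f=0 d=1 clk=1 e=0 a=1
t0.Δ2 b=1 c=0 h=0 g=1 f=0 d=0 clk=1 e=0 a=1
t1.Δ0 b=1 c=0 h=0 g=1 f=0 d=0 clk=1 e=0 a=1
t1.Δ1 b=1 c=0 h=0 g=1 f=0 d=0 clk=0 e=0 a=1

2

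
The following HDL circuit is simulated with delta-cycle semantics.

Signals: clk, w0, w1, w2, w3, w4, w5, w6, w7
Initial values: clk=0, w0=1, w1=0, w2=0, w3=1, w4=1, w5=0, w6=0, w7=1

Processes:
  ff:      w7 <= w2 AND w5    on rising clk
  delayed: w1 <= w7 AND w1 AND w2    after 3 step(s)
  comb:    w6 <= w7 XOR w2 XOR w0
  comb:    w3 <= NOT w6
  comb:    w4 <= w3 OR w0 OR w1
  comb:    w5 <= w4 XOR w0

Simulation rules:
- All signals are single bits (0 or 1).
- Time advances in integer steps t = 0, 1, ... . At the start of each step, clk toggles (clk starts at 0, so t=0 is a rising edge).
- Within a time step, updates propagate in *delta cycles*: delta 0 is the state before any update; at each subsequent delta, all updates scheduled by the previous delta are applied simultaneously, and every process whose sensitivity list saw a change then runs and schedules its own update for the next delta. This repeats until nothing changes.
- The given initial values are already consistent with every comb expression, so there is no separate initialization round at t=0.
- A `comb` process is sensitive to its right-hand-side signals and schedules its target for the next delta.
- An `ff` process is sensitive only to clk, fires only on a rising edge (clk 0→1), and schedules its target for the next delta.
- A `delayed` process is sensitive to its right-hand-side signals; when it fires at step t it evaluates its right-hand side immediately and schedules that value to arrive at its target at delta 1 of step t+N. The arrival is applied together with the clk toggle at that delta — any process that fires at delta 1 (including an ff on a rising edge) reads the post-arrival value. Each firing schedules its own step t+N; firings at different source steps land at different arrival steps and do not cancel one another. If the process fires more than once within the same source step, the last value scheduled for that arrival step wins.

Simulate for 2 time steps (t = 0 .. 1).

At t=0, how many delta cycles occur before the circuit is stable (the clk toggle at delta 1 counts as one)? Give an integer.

t=0 Δ0: w4=1 w0=1 w1=0 w7=1 clk=0 w6=0 w2=0 w5=0 w3=1
  Δ1: clk:0→1
  Δ2: w7:1→0
  Δ3: w6:0→1
  Δ4: w3:1→0
  (4Δ to stable)
t=1 Δ0: w4=1 w0=1 w1=0 w7=0 clk=1 w6=1 w2=0 w5=0 w3=0
  Δ1: clk:1→0
  (1Δ to stable)

4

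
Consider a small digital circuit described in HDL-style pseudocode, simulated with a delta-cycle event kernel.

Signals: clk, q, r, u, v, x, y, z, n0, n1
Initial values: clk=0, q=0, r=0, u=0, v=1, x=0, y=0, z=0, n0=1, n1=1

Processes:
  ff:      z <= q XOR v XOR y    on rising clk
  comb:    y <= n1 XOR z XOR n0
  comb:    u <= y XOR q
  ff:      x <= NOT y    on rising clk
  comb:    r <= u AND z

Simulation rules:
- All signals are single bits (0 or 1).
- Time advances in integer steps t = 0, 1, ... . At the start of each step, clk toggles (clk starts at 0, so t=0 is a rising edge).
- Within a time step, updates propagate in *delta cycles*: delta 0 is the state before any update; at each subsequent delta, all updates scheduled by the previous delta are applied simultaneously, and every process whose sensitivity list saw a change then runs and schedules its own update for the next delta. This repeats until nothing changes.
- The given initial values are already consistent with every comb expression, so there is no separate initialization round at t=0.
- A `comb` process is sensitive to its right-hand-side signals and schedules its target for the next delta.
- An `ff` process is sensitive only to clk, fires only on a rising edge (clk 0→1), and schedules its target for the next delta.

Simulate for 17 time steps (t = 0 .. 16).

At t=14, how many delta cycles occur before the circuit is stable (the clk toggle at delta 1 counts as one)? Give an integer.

4

t0.Δ0 v=1 y=0 r=0 q=0 z=0 n1=1 n0=1 x=0 u=0 clk=0
t0.Δ1 v=1 y=0 r=0 q=0 z=0 n1=1 n0=1 x=0 u=0 clk=1
t0.Δ2 v=1 y=0 r=0 q=0 z=1 n1=1 n0=1 x=1 u=0 clk=1
t0.Δ3 v=1 y=1 r=0 q=0 z=1 n1=1 n0=1 x=1 u=0 clk=1
t0.Δ4 v=1 y=1 r=0 q=0 z=1 n1=1 n0=1 x=1 u=1 clk=1
t0.Δ5 v=1 y=1 r=1 q=0 z=1 n1=1 n0=1 x=1 u=1 clk=1
t1.Δ0 v=1 y=1 r=1 q=0 z=1 n1=1 n0=1 x=1 u=1 clk=1
t1.Δ1 v=1 y=1 r=1 q=0 z=1 n1=1 n0=1 x=1 u=1 clk=0
t2.Δ0 v=1 y=1 r=1 q=0 z=1 n1=1 n0=1 x=1 u=1 clk=0
t2.Δ1 v=1 y=1 r=1 q=0 z=1 n1=1 n0=1 x=1 u=1 clk=1
t2.Δ2 v=1 y=1 r=1 q=0 z=0 n1=1 n0=1 x=0 u=1 clk=1
t2.Δ3 v=1 y=0 r=0 q=0 z=0 n1=1 n0=1 x=0 u=1 clk=1
t2.Δ4 v=1 y=0 r=0 q=0 z=0 n1=1 n0=1 x=0 u=0 clk=1
t3.Δ0 v=1 y=0 r=0 q=0 z=0 n1=1 n0=1 x=0 u=0 clk=1
t3.Δ1 v=1 y=0 r=0 q=0 z=0 n1=1 n0=1 x=0 u=0 clk=0
t4.Δ0 v=1 y=0 r=0 q=0 z=0 n1=1 n0=1 x=0 u=0 clk=0
t4.Δ1 v=1 y=0 r=0 q=0 z=0 n1=1 n0=1 x=0 u=0 clk=1
t4.Δ2 v=1 y=0 r=0 q=0 z=1 n1=1 n0=1 x=1 u=0 clk=1
t4.Δ3 v=1 y=1 r=0 q=0 z=1 n1=1 n0=1 x=1 u=0 clk=1
t4.Δ4 v=1 y=1 r=0 q=0 z=1 n1=1 n0=1 x=1 u=1 clk=1
t4.Δ5 v=1 y=1 r=1 q=0 z=1 n1=1 n0=1 x=1 u=1 clk=1
t5.Δ0 v=1 y=1 r=1 q=0 z=1 n1=1 n0=1 x=1 u=1 clk=1
t5.Δ1 v=1 y=1 r=1 q=0 z=1 n1=1 n0=1 x=1 u=1 clk=0
t6.Δ0 v=1 y=1 r=1 q=0 z=1 n1=1 n0=1 x=1 u=1 clk=0
t6.Δ1 v=1 y=1 r=1 q=0 z=1 n1=1 n0=1 x=1 u=1 clk=1
t6.Δ2 v=1 y=1 r=1 q=0 z=0 n1=1 n0=1 x=0 u=1 clk=1
t6.Δ3 v=1 y=0 r=0 q=0 z=0 n1=1 n0=1 x=0 u=1 clk=1
t6.Δ4 v=1 y=0 r=0 q=0 z=0 n1=1 n0=1 x=0 u=0 clk=1
t7.Δ0 v=1 y=0 r=0 q=0 z=0 n1=1 n0=1 x=0 u=0 clk=1
t7.Δ1 v=1 y=0 r=0 q=0 z=0 n1=1 n0=1 x=0 u=0 clk=0
t8.Δ0 v=1 y=0 r=0 q=0 z=0 n1=1 n0=1 x=0 u=0 clk=0
t8.Δ1 v=1 y=0 r=0 q=0 z=0 n1=1 n0=1 x=0 u=0 clk=1
t8.Δ2 v=1 y=0 r=0 q=0 z=1 n1=1 n0=1 x=1 u=0 clk=1
t8.Δ3 v=1 y=1 r=0 q=0 z=1 n1=1 n0=1 x=1 u=0 clk=1
t8.Δ4 v=1 y=1 r=0 q=0 z=1 n1=1 n0=1 x=1 u=1 clk=1
t8.Δ5 v=1 y=1 r=1 q=0 z=1 n1=1 n0=1 x=1 u=1 clk=1
t9.Δ0 v=1 y=1 r=1 q=0 z=1 n1=1 n0=1 x=1 u=1 clk=1
t9.Δ1 v=1 y=1 r=1 q=0 z=1 n1=1 n0=1 x=1 u=1 clk=0
t10.Δ0 v=1 y=1 r=1 q=0 z=1 n1=1 n0=1 x=1 u=1 clk=0
t10.Δ1 v=1 y=1 r=1 q=0 z=1 n1=1 n0=1 x=1 u=1 clk=1
t10.Δ2 v=1 y=1 r=1 q=0 z=0 n1=1 n0=1 x=0 u=1 clk=1
t10.Δ3 v=1 y=0 r=0 q=0 z=0 n1=1 n0=1 x=0 u=1 clk=1
t10.Δ4 v=1 y=0 r=0 q=0 z=0 n1=1 n0=1 x=0 u=0 clk=1
t11.Δ0 v=1 y=0 r=0 q=0 z=0 n1=1 n0=1 x=0 u=0 clk=1
t11.Δ1 v=1 y=0 r=0 q=0 z=0 n1=1 n0=1 x=0 u=0 clk=0
t12.Δ0 v=1 y=0 r=0 q=0 z=0 n1=1 n0=1 x=0 u=0 clk=0
t12.Δ1 v=1 y=0 r=0 q=0 z=0 n1=1 n0=1 x=0 u=0 clk=1
t12.Δ2 v=1 y=0 r=0 q=0 z=1 n1=1 n0=1 x=1 u=0 clk=1
t12.Δ3 v=1 y=1 r=0 q=0 z=1 n1=1 n0=1 x=1 u=0 clk=1
t12.Δ4 v=1 y=1 r=0 q=0 z=1 n1=1 n0=1 x=1 u=1 clk=1
t12.Δ5 v=1 y=1 r=1 q=0 z=1 n1=1 n0=1 x=1 u=1 clk=1
t13.Δ0 v=1 y=1 r=1 q=0 z=1 n1=1 n0=1 x=1 u=1 clk=1
t13.Δ1 v=1 y=1 r=1 q=0 z=1 n1=1 n0=1 x=1 u=1 clk=0
t14.Δ0 v=1 y=1 r=1 q=0 z=1 n1=1 n0=1 x=1 u=1 clk=0
t14.Δ1 v=1 y=1 r=1 q=0 z=1 n1=1 n0=1 x=1 u=1 clk=1
t14.Δ2 v=1 y=1 r=1 q=0 z=0 n1=1 n0=1 x=0 u=1 clk=1
t14.Δ3 v=1 y=0 r=0 q=0 z=0 n1=1 n0=1 x=0 u=1 clk=1
t14.Δ4 v=1 y=0 r=0 q=0 z=0 n1=1 n0=1 x=0 u=0 clk=1
t15.Δ0 v=1 y=0 r=0 q=0 z=0 n1=1 n0=1 x=0 u=0 clk=1
t15.Δ1 v=1 y=0 r=0 q=0 z=0 n1=1 n0=1 x=0 u=0 clk=0
t16.Δ0 v=1 y=0 r=0 q=0 z=0 n1=1 n0=1 x=0 u=0 clk=0
t16.Δ1 v=1 y=0 r=0 q=0 z=0 n1=1 n0=1 x=0 u=0 clk=1
t16.Δ2 v=1 y=0 r=0 q=0 z=1 n1=1 n0=1 x=1 u=0 clk=1
t16.Δ3 v=1 y=1 r=0 q=0 z=1 n1=1 n0=1 x=1 u=0 clk=1
t16.Δ4 v=1 y=1 r=0 q=0 z=1 n1=1 n0=1 x=1 u=1 clk=1
t16.Δ5 v=1 y=1 r=1 q=0 z=1 n1=1 n0=1 x=1 u=1 clk=1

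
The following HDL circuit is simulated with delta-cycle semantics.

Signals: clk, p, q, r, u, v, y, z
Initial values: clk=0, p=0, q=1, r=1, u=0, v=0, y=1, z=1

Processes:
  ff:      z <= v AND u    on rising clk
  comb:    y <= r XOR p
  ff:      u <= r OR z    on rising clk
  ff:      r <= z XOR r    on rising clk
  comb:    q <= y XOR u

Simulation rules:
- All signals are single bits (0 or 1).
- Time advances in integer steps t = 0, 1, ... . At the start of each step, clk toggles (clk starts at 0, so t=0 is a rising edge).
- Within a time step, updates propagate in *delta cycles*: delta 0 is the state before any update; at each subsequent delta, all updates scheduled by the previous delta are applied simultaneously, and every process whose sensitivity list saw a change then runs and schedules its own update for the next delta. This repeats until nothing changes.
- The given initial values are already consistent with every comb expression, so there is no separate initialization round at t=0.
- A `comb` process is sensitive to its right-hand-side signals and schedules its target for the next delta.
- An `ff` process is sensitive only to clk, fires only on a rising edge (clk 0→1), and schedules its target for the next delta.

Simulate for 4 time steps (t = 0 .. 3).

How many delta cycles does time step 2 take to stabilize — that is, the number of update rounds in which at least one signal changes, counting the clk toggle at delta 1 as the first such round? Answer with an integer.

3

t0.Δ0 u=0 v=0 q=1 p=0 z=1 clk=0 y=1 r=1
t0.Δ1 u=0 v=0 q=1 p=0 z=1 clk=1 y=1 r=1
t0.Δ2 u=1 v=0 q=1 p=0 z=0 clk=1 y=1 r=0
t0.Δ3 u=1 v=0 q=0 p=0 z=0 clk=1 y=0 r=0
t0.Δ4 u=1 v=0 q=1 p=0 z=0 clk=1 y=0 r=0
t1.Δ0 u=1 v=0 q=1 p=0 z=0 clk=1 y=0 r=0
t1.Δ1 u=1 v=0 q=1 p=0 z=0 clk=0 y=0 r=0
t2.Δ0 u=1 v=0 q=1 p=0 z=0 clk=0 y=0 r=0
t2.Δ1 u=1 v=0 q=1 p=0 z=0 clk=1 y=0 r=0
t2.Δ2 u=0 v=0 q=1 p=0 z=0 clk=1 y=0 r=0
t2.Δ3 u=0 v=0 q=0 p=0 z=0 clk=1 y=0 r=0
t3.Δ0 u=0 v=0 q=0 p=0 z=0 clk=1 y=0 r=0
t3.Δ1 u=0 v=0 q=0 p=0 z=0 clk=0 y=0 r=0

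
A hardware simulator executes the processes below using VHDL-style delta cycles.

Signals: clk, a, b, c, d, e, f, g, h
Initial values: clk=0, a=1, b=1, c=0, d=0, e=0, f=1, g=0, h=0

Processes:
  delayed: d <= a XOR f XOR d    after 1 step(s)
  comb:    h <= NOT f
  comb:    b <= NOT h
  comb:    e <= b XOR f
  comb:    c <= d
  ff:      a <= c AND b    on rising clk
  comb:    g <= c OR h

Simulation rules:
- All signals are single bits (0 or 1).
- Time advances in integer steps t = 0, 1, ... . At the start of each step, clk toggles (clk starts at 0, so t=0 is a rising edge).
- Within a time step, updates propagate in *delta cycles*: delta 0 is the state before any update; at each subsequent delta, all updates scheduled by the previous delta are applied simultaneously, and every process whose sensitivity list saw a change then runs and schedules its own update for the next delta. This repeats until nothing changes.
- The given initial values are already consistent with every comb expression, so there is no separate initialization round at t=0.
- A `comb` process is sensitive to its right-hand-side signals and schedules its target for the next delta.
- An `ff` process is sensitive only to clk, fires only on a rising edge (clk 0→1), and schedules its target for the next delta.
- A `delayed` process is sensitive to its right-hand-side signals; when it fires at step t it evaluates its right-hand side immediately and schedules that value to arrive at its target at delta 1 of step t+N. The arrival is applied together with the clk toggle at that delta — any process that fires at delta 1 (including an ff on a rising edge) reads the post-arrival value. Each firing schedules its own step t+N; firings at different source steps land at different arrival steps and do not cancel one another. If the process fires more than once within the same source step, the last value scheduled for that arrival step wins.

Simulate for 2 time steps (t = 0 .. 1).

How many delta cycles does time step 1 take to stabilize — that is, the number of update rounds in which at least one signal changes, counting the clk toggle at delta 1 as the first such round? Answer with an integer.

t0.Δ0 a=1 c=0 d=0 h=0 b=1 clk=0 g=0 e=0 f=1
t0.Δ1 a=1 c=0 d=0 h=0 b=1 clk=1 g=0 e=0 f=1
t0.Δ2 a=0 c=0 d=0 h=0 b=1 clk=1 g=0 e=0 f=1
t1.Δ0 a=0 c=0 d=0 h=0 b=1 clk=1 g=0 e=0 f=1
t1.Δ1 a=0 c=0 d=1 h=0 b=1 clk=0 g=0 e=0 f=1
t1.Δ2 a=0 c=1 d=1 h=0 b=1 clk=0 g=0 e=0 f=1
t1.Δ3 a=0 c=1 d=1 h=0 b=1 clk=0 g=1 e=0 f=1

3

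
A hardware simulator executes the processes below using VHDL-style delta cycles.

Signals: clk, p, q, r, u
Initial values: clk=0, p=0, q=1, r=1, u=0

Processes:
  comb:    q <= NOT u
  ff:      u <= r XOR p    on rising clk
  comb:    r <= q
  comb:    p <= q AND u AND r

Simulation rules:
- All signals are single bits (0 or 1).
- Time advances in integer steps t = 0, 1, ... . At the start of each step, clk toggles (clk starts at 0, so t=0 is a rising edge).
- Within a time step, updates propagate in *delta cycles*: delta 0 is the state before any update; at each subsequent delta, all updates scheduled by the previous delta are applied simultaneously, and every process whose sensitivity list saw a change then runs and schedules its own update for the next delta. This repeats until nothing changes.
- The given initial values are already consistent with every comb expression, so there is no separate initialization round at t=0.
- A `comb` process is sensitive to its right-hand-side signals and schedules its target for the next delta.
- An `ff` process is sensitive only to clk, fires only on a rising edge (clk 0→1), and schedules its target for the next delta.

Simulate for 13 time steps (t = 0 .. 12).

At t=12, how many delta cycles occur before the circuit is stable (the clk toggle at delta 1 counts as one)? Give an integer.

[bits: clk,r,u,q,p]
t=0: Δ0=01010 Δ1=11010 Δ2=11110 Δ3=11101 Δ4=10100 | 4Δ
t=1: Δ0=10100 Δ1=00100 | 1Δ
t=2: Δ0=00100 Δ1=10100 Δ2=10000 Δ3=10010 Δ4=11010 | 4Δ
t=3: Δ0=11010 Δ1=01010 | 1Δ
t=4: Δ0=01010 Δ1=11010 Δ2=11110 Δ3=11101 Δ4=10100 | 4Δ
t=5: Δ0=10100 Δ1=00100 | 1Δ
t=6: Δ0=00100 Δ1=10100 Δ2=10000 Δ3=10010 Δ4=11010 | 4Δ
t=7: Δ0=11010 Δ1=01010 | 1Δ
t=8: Δ0=01010 Δ1=11010 Δ2=11110 Δ3=11101 Δ4=10100 | 4Δ
t=9: Δ0=10100 Δ1=00100 | 1Δ
t=10: Δ0=00100 Δ1=10100 Δ2=10000 Δ3=10010 Δ4=11010 | 4Δ
t=11: Δ0=11010 Δ1=01010 | 1Δ
t=12: Δ0=01010 Δ1=11010 Δ2=11110 Δ3=11101 Δ4=10100 | 4Δ

4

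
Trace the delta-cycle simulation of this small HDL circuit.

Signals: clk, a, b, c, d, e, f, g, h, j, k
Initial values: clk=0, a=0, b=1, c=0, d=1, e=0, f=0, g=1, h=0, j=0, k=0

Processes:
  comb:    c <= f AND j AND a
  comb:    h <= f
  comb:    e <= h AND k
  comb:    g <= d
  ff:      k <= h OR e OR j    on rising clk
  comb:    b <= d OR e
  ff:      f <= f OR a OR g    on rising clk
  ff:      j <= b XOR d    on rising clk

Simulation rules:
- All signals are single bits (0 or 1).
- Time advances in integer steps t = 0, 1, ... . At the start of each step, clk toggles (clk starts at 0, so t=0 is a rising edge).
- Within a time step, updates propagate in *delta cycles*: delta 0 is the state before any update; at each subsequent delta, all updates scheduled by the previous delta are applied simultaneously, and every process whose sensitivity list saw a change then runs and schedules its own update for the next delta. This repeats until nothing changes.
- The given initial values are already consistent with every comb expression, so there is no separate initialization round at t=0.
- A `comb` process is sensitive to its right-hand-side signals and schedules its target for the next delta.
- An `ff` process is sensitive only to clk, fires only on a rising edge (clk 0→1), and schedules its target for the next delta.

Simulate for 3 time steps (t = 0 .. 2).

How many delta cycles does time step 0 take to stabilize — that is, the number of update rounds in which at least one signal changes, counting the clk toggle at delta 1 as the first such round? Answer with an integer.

3

[bits: b,g,k,j,h,a,c,clk,d,f,e]
t=0: Δ0=11000000100 Δ1=11000001100 Δ2=11000001110 Δ3=11001001110 | 3Δ
t=1: Δ0=11001001110 Δ1=11001000110 | 1Δ
t=2: Δ0=11001000110 Δ1=11001001110 Δ2=11101001110 Δ3=11101001111 | 3Δ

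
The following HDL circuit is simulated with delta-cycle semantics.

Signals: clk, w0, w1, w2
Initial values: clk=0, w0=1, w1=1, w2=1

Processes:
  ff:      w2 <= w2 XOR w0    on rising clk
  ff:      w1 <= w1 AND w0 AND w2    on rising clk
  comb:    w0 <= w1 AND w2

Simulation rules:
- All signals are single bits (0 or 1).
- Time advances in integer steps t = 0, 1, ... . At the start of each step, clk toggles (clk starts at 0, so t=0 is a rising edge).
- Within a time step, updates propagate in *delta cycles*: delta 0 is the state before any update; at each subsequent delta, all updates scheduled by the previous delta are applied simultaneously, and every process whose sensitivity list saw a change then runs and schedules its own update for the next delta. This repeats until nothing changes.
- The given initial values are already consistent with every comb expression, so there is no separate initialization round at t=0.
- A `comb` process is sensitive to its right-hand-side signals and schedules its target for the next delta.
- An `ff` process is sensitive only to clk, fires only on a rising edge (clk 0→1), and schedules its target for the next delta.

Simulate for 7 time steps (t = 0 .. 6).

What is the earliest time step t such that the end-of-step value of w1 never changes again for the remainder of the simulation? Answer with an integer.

[bits: w1,w0,w2,clk]
t=0: Δ0=1110 Δ1=1111 Δ2=1101 Δ3=1001 | 3Δ
t=1: Δ0=1001 Δ1=1000 | 1Δ
t=2: Δ0=1000 Δ1=1001 Δ2=0001 | 2Δ
t=3: Δ0=0001 Δ1=0000 | 1Δ
t=4: Δ0=0000 Δ1=0001 | 1Δ
t=5: Δ0=0001 Δ1=0000 | 1Δ
t=6: Δ0=0000 Δ1=0001 | 1Δ

2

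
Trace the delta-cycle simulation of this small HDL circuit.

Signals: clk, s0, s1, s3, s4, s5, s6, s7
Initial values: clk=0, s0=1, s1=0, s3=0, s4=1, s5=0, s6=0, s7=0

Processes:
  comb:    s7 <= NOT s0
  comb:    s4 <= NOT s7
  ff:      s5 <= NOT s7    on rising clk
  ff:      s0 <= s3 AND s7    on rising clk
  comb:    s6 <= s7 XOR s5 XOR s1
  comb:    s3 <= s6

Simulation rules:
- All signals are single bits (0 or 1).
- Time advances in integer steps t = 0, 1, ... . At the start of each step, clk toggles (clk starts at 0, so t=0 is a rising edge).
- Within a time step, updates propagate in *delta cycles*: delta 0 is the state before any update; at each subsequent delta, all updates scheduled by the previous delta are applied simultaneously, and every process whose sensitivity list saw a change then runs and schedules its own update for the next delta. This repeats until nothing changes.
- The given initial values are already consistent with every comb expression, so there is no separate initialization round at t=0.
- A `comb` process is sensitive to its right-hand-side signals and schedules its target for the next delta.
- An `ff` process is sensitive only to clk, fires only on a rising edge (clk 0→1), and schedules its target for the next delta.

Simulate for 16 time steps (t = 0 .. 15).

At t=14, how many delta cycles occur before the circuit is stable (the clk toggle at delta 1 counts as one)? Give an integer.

[bits: s6,s5,s0,s7,s1,clk,s4,s3]
t=0: Δ0=00100010 Δ1=00100110 Δ2=01000110 Δ3=11010110 Δ4=01010101 Δ5=01010100 | 5Δ
t=1: Δ0=01010100 Δ1=01010000 | 1Δ
t=2: Δ0=01010000 Δ1=01010100 Δ2=00010100 Δ3=10010100 Δ4=10010101 | 4Δ
t=3: Δ0=10010101 Δ1=10010001 | 1Δ
t=4: Δ0=10010001 Δ1=10010101 Δ2=10110101 Δ3=10100101 Δ4=00100111 Δ5=00100110 | 5Δ
t=5: Δ0=00100110 Δ1=00100010 | 1Δ
t=6: Δ0=00100010 Δ1=00100110 Δ2=01000110 Δ3=11010110 Δ4=01010101 Δ5=01010100 | 5Δ
t=7: Δ0=01010100 Δ1=01010000 | 1Δ
t=8: Δ0=01010000 Δ1=01010100 Δ2=00010100 Δ3=10010100 Δ4=10010101 | 4Δ
t=9: Δ0=10010101 Δ1=10010001 | 1Δ
t=10: Δ0=10010001 Δ1=10010101 Δ2=10110101 Δ3=10100101 Δ4=00100111 Δ5=00100110 | 5Δ
t=11: Δ0=00100110 Δ1=00100010 | 1Δ
t=12: Δ0=00100010 Δ1=00100110 Δ2=01000110 Δ3=11010110 Δ4=01010101 Δ5=01010100 | 5Δ
t=13: Δ0=01010100 Δ1=01010000 | 1Δ
t=14: Δ0=01010000 Δ1=01010100 Δ2=00010100 Δ3=10010100 Δ4=10010101 | 4Δ
t=15: Δ0=10010101 Δ1=10010001 | 1Δ

4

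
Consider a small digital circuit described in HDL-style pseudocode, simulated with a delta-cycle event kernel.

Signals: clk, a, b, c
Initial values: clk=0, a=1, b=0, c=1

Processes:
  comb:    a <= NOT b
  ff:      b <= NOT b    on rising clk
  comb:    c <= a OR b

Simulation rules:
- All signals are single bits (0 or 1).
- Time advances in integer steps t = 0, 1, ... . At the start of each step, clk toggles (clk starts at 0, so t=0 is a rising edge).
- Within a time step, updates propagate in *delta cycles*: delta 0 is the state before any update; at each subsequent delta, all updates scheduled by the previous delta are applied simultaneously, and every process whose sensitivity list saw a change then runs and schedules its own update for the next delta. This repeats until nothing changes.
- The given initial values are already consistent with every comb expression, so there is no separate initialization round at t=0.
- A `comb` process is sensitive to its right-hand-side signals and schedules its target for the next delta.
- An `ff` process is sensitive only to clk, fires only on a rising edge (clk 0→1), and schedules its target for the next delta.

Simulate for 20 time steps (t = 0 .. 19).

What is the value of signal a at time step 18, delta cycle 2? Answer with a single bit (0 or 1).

[bits: a,b,c,clk]
t=0: Δ0=1010 Δ1=1011 Δ2=1111 Δ3=0111 | 3Δ
t=1: Δ0=0111 Δ1=0110 | 1Δ
t=2: Δ0=0110 Δ1=0111 Δ2=0011 Δ3=1001 Δ4=1011 | 4Δ
t=3: Δ0=1011 Δ1=1010 | 1Δ
t=4: Δ0=1010 Δ1=1011 Δ2=1111 Δ3=0111 | 3Δ
t=5: Δ0=0111 Δ1=0110 | 1Δ
t=6: Δ0=0110 Δ1=0111 Δ2=0011 Δ3=1001 Δ4=1011 | 4Δ
t=7: Δ0=1011 Δ1=1010 | 1Δ
t=8: Δ0=1010 Δ1=1011 Δ2=1111 Δ3=0111 | 3Δ
t=9: Δ0=0111 Δ1=0110 | 1Δ
t=10: Δ0=0110 Δ1=0111 Δ2=0011 Δ3=1001 Δ4=1011 | 4Δ
t=11: Δ0=1011 Δ1=1010 | 1Δ
t=12: Δ0=1010 Δ1=1011 Δ2=1111 Δ3=0111 | 3Δ
t=13: Δ0=0111 Δ1=0110 | 1Δ
t=14: Δ0=0110 Δ1=0111 Δ2=0011 Δ3=1001 Δ4=1011 | 4Δ
t=15: Δ0=1011 Δ1=1010 | 1Δ
t=16: Δ0=1010 Δ1=1011 Δ2=1111 Δ3=0111 | 3Δ
t=17: Δ0=0111 Δ1=0110 | 1Δ
t=18: Δ0=0110 Δ1=0111 Δ2=0011 Δ3=1001 Δ4=1011 | 4Δ
t=19: Δ0=1011 Δ1=1010 | 1Δ

0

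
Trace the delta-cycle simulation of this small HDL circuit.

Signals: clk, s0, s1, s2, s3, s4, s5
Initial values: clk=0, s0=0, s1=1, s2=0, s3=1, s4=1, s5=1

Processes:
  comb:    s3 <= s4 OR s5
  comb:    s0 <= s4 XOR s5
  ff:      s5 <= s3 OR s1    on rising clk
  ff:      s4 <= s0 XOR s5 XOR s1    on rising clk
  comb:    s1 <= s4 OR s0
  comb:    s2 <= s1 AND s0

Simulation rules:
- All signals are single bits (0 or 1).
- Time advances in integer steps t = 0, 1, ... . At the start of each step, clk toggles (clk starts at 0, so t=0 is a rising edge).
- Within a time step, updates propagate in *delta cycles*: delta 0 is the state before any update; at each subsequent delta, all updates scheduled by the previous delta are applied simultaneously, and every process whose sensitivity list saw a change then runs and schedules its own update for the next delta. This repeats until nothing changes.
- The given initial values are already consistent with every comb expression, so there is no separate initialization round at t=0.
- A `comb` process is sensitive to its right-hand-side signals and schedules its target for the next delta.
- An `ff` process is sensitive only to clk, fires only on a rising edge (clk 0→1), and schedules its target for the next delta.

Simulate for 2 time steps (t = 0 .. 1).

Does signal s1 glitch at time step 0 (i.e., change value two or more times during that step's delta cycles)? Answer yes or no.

yes

[bits: s1,s3,s2,s5,clk,s0,s4]
t=0: Δ0=1101001 Δ1=1101101 Δ2=1101100 Δ3=0101110 Δ4=1101110 Δ5=1111110 | 5Δ
t=1: Δ0=1111110 Δ1=1111010 | 1Δ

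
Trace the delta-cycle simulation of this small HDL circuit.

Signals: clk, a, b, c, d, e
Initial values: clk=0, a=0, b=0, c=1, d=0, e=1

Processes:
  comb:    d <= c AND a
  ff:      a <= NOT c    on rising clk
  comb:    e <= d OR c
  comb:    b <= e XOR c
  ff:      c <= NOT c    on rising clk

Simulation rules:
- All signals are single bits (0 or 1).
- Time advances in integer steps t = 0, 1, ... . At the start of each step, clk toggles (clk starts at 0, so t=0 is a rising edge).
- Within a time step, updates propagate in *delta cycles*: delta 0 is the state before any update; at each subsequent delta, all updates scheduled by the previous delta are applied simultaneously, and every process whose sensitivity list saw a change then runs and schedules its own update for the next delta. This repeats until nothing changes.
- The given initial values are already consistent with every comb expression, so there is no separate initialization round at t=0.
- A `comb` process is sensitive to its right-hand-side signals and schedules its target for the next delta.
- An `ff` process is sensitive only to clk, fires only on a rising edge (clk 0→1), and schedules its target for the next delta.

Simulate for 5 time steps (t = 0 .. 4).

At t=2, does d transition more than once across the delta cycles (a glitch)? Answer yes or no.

no

[bits: c,e,a,d,b,clk]
t=0: Δ0=110000 Δ1=110001 Δ2=010001 Δ3=000011 Δ4=000001 | 4Δ
t=1: Δ0=000001 Δ1=000000 | 1Δ
t=2: Δ0=000000 Δ1=000001 Δ2=101001 Δ3=111111 Δ4=111101 | 4Δ
t=3: Δ0=111101 Δ1=111100 | 1Δ
t=4: Δ0=111100 Δ1=111101 Δ2=010101 Δ3=010011 Δ4=000011 Δ5=000001 | 5Δ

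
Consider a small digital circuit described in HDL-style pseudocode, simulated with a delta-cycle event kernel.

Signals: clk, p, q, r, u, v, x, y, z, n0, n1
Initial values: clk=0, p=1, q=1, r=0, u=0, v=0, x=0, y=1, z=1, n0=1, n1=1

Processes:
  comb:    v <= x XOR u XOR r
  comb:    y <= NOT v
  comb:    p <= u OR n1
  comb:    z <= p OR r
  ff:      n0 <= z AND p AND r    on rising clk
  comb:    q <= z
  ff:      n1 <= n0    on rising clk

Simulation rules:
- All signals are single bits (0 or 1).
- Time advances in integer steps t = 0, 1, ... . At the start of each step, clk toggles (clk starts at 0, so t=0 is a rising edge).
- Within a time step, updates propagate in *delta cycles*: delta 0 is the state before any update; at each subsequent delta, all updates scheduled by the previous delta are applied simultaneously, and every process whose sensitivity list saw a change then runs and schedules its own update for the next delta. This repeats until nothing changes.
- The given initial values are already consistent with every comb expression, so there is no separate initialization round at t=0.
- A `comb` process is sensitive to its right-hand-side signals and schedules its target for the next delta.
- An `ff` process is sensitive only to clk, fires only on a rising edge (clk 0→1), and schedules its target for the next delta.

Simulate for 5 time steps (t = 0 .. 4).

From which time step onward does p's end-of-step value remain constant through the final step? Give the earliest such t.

t0.Δ0 p=1 q=1 x=0 z=1 r=0 u=0 v=0 clk=0 n0=1 n1=1 y=1
t0.Δ1 p=1 q=1 x=0 z=1 r=0 u=0 v=0 clk=1 n0=1 n1=1 y=1
t0.Δ2 p=1 q=1 x=0 z=1 r=0 u=0 v=0 clk=1 n0=0 n1=1 y=1
t1.Δ0 p=1 q=1 x=0 z=1 r=0 u=0 v=0 clk=1 n0=0 n1=1 y=1
t1.Δ1 p=1 q=1 x=0 z=1 r=0 u=0 v=0 clk=0 n0=0 n1=1 y=1
t2.Δ0 p=1 q=1 x=0 z=1 r=0 u=0 v=0 clk=0 n0=0 n1=1 y=1
t2.Δ1 p=1 q=1 x=0 z=1 r=0 u=0 v=0 clk=1 n0=0 n1=1 y=1
t2.Δ2 p=1 q=1 x=0 z=1 r=0 u=0 v=0 clk=1 n0=0 n1=0 y=1
t2.Δ3 p=0 q=1 x=0 z=1 r=0 u=0 v=0 clk=1 n0=0 n1=0 y=1
t2.Δ4 p=0 q=1 x=0 z=0 r=0 u=0 v=0 clk=1 n0=0 n1=0 y=1
t2.Δ5 p=0 q=0 x=0 z=0 r=0 u=0 v=0 clk=1 n0=0 n1=0 y=1
t3.Δ0 p=0 q=0 x=0 z=0 r=0 u=0 v=0 clk=1 n0=0 n1=0 y=1
t3.Δ1 p=0 q=0 x=0 z=0 r=0 u=0 v=0 clk=0 n0=0 n1=0 y=1
t4.Δ0 p=0 q=0 x=0 z=0 r=0 u=0 v=0 clk=0 n0=0 n1=0 y=1
t4.Δ1 p=0 q=0 x=0 z=0 r=0 u=0 v=0 clk=1 n0=0 n1=0 y=1

2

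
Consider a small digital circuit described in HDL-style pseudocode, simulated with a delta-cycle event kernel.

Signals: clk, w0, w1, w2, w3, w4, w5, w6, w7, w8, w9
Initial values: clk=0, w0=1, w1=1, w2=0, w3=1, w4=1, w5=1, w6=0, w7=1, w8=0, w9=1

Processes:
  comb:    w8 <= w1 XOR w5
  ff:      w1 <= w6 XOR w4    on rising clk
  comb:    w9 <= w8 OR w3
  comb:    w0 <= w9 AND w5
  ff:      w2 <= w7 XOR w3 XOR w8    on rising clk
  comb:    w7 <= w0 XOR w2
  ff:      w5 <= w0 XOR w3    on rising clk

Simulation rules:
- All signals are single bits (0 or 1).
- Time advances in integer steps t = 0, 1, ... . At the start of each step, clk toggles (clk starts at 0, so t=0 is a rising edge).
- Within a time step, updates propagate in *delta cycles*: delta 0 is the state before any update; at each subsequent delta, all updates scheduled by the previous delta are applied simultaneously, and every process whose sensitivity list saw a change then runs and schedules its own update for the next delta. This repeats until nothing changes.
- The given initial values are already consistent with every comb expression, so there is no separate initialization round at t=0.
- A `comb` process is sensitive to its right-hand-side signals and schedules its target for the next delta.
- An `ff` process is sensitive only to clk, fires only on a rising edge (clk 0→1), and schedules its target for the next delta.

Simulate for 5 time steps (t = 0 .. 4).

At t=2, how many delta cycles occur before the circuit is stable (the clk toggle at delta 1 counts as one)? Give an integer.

4

t0.Δ0 w6=0 w9=1 w2=0 w0=1 w5=1 clk=0 w4=1 w7=1 w8=0 w3=1 w1=1
t0.Δ1 w6=0 w9=1 w2=0 w0=1 w5=1 clk=1 w4=1 w7=1 w8=0 w3=1 w1=1
t0.Δ2 w6=0 w9=1 w2=0 w0=1 w5=0 clk=1 w4=1 w7=1 w8=0 w3=1 w1=1
t0.Δ3 w6=0 w9=1 w2=0 w0=0 w5=0 clk=1 w4=1 w7=1 w8=1 w3=1 w1=1
t0.Δ4 w6=0 w9=1 w2=0 w0=0 w5=0 clk=1 w4=1 w7=0 w8=1 w3=1 w1=1
t1.Δ0 w6=0 w9=1 w2=0 w0=0 w5=0 clk=1 w4=1 w7=0 w8=1 w3=1 w1=1
t1.Δ1 w6=0 w9=1 w2=0 w0=0 w5=0 clk=0 w4=1 w7=0 w8=1 w3=1 w1=1
t2.Δ0 w6=0 w9=1 w2=0 w0=0 w5=0 clk=0 w4=1 w7=0 w8=1 w3=1 w1=1
t2.Δ1 w6=0 w9=1 w2=0 w0=0 w5=0 clk=1 w4=1 w7=0 w8=1 w3=1 w1=1
t2.Δ2 w6=0 w9=1 w2=0 w0=0 w5=1 clk=1 w4=1 w7=0 w8=1 w3=1 w1=1
t2.Δ3 w6=0 w9=1 w2=0 w0=1 w5=1 clk=1 w4=1 w7=0 w8=0 w3=1 w1=1
t2.Δ4 w6=0 w9=1 w2=0 w0=1 w5=1 clk=1 w4=1 w7=1 w8=0 w3=1 w1=1
t3.Δ0 w6=0 w9=1 w2=0 w0=1 w5=1 clk=1 w4=1 w7=1 w8=0 w3=1 w1=1
t3.Δ1 w6=0 w9=1 w2=0 w0=1 w5=1 clk=0 w4=1 w7=1 w8=0 w3=1 w1=1
t4.Δ0 w6=0 w9=1 w2=0 w0=1 w5=1 clk=0 w4=1 w7=1 w8=0 w3=1 w1=1
t4.Δ1 w6=0 w9=1 w2=0 w0=1 w5=1 clk=1 w4=1 w7=1 w8=0 w3=1 w1=1
t4.Δ2 w6=0 w9=1 w2=0 w0=1 w5=0 clk=1 w4=1 w7=1 w8=0 w3=1 w1=1
t4.Δ3 w6=0 w9=1 w2=0 w0=0 w5=0 clk=1 w4=1 w7=1 w8=1 w3=1 w1=1
t4.Δ4 w6=0 w9=1 w2=0 w0=0 w5=0 clk=1 w4=1 w7=0 w8=1 w3=1 w1=1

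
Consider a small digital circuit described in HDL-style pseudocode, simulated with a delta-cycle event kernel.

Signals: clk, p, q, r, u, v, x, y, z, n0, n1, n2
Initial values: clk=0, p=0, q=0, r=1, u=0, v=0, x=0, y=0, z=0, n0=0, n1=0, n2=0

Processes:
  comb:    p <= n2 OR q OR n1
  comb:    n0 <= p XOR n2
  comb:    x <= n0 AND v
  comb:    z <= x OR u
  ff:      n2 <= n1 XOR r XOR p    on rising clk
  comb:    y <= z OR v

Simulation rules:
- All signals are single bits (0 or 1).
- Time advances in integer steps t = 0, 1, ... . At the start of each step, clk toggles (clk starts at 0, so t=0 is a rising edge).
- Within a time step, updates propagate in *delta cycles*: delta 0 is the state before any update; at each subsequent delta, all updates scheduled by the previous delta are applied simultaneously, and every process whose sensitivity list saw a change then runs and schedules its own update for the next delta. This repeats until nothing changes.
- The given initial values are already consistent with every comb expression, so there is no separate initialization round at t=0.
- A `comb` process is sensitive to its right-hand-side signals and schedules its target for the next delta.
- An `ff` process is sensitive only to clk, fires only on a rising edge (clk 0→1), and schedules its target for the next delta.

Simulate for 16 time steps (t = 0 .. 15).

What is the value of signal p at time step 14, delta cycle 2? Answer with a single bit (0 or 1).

1

t=0 Δ0: n1=0 p=0 z=0 clk=0 x=0 u=0 n0=0 y=0 q=0 v=0 n2=0 r=1
  Δ1: clk:0→1
  Δ2: n2:0→1
  Δ3: p:0→1, n0:0→1
  Δ4: n0:1→0
  (4Δ to stable)
t=1 Δ0: n1=0 p=1 z=0 clk=1 x=0 u=0 n0=0 y=0 q=0 v=0 n2=1 r=1
  Δ1: clk:1→0
  (1Δ to stable)
t=2 Δ0: n1=0 p=1 z=0 clk=0 x=0 u=0 n0=0 y=0 q=0 v=0 n2=1 r=1
  Δ1: clk:0→1
  Δ2: n2:1→0
  Δ3: p:1→0, n0:0→1
  Δ4: n0:1→0
  (4Δ to stable)
t=3 Δ0: n1=0 p=0 z=0 clk=1 x=0 u=0 n0=0 y=0 q=0 v=0 n2=0 r=1
  Δ1: clk:1→0
  (1Δ to stable)
t=4 Δ0: n1=0 p=0 z=0 clk=0 x=0 u=0 n0=0 y=0 q=0 v=0 n2=0 r=1
  Δ1: clk:0→1
  Δ2: n2:0→1
  Δ3: p:0→1, n0:0→1
  Δ4: n0:1→0
  (4Δ to stable)
t=5 Δ0: n1=0 p=1 z=0 clk=1 x=0 u=0 n0=0 y=0 q=0 v=0 n2=1 r=1
  Δ1: clk:1→0
  (1Δ to stable)
t=6 Δ0: n1=0 p=1 z=0 clk=0 x=0 u=0 n0=0 y=0 q=0 v=0 n2=1 r=1
  Δ1: clk:0→1
  Δ2: n2:1→0
  Δ3: p:1→0, n0:0→1
  Δ4: n0:1→0
  (4Δ to stable)
t=7 Δ0: n1=0 p=0 z=0 clk=1 x=0 u=0 n0=0 y=0 q=0 v=0 n2=0 r=1
  Δ1: clk:1→0
  (1Δ to stable)
t=8 Δ0: n1=0 p=0 z=0 clk=0 x=0 u=0 n0=0 y=0 q=0 v=0 n2=0 r=1
  Δ1: clk:0→1
  Δ2: n2:0→1
  Δ3: p:0→1, n0:0→1
  Δ4: n0:1→0
  (4Δ to stable)
t=9 Δ0: n1=0 p=1 z=0 clk=1 x=0 u=0 n0=0 y=0 q=0 v=0 n2=1 r=1
  Δ1: clk:1→0
  (1Δ to stable)
t=10 Δ0: n1=0 p=1 z=0 clk=0 x=0 u=0 n0=0 y=0 q=0 v=0 n2=1 r=1
  Δ1: clk:0→1
  Δ2: n2:1→0
  Δ3: p:1→0, n0:0→1
  Δ4: n0:1→0
  (4Δ to stable)
t=11 Δ0: n1=0 p=0 z=0 clk=1 x=0 u=0 n0=0 y=0 q=0 v=0 n2=0 r=1
  Δ1: clk:1→0
  (1Δ to stable)
t=12 Δ0: n1=0 p=0 z=0 clk=0 x=0 u=0 n0=0 y=0 q=0 v=0 n2=0 r=1
  Δ1: clk:0→1
  Δ2: n2:0→1
  Δ3: p:0→1, n0:0→1
  Δ4: n0:1→0
  (4Δ to stable)
t=13 Δ0: n1=0 p=1 z=0 clk=1 x=0 u=0 n0=0 y=0 q=0 v=0 n2=1 r=1
  Δ1: clk:1→0
  (1Δ to stable)
t=14 Δ0: n1=0 p=1 z=0 clk=0 x=0 u=0 n0=0 y=0 q=0 v=0 n2=1 r=1
  Δ1: clk:0→1
  Δ2: n2:1→0
  Δ3: p:1→0, n0:0→1
  Δ4: n0:1→0
  (4Δ to stable)
t=15 Δ0: n1=0 p=0 z=0 clk=1 x=0 u=0 n0=0 y=0 q=0 v=0 n2=0 r=1
  Δ1: clk:1→0
  (1Δ to stable)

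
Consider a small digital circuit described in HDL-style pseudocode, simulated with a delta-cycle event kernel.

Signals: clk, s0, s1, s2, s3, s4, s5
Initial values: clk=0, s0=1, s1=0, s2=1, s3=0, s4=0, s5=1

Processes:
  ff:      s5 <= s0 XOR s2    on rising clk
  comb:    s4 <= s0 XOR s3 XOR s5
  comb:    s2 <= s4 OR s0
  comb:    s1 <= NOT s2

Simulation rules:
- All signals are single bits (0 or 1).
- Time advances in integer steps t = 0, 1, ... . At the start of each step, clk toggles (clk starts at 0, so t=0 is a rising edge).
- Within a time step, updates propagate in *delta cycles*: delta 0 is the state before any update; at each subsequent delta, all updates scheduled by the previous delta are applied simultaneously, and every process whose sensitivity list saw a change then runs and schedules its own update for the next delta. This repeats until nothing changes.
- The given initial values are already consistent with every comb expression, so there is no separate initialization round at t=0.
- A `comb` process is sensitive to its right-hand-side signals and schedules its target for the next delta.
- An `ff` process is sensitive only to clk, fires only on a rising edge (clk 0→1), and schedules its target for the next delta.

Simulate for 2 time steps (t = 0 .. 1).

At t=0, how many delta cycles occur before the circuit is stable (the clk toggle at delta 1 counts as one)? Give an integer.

3

t0.Δ0 s4=0 clk=0 s3=0 s5=1 s1=0 s0=1 s2=1
t0.Δ1 s4=0 clk=1 s3=0 s5=1 s1=0 s0=1 s2=1
t0.Δ2 s4=0 clk=1 s3=0 s5=0 s1=0 s0=1 s2=1
t0.Δ3 s4=1 clk=1 s3=0 s5=0 s1=0 s0=1 s2=1
t1.Δ0 s4=1 clk=1 s3=0 s5=0 s1=0 s0=1 s2=1
t1.Δ1 s4=1 clk=0 s3=0 s5=0 s1=0 s0=1 s2=1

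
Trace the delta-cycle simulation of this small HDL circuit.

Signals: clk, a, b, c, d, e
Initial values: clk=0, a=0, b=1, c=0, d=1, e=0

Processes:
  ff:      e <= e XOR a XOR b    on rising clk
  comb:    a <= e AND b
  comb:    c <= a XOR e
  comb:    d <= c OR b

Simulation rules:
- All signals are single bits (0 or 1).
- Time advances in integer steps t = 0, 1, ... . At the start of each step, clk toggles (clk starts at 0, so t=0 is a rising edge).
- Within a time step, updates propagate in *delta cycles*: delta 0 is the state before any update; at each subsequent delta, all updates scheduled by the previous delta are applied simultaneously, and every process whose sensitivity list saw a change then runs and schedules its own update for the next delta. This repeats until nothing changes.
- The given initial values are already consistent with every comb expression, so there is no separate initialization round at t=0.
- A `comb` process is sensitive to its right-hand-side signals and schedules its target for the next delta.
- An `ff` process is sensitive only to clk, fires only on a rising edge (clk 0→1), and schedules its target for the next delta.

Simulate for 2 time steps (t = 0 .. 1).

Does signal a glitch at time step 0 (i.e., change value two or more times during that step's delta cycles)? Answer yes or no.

no

t0.Δ0 e=0 clk=0 a=0 c=0 b=1 d=1
t0.Δ1 e=0 clk=1 a=0 c=0 b=1 d=1
t0.Δ2 e=1 clk=1 a=0 c=0 b=1 d=1
t0.Δ3 e=1 clk=1 a=1 c=1 b=1 d=1
t0.Δ4 e=1 clk=1 a=1 c=0 b=1 d=1
t1.Δ0 e=1 clk=1 a=1 c=0 b=1 d=1
t1.Δ1 e=1 clk=0 a=1 c=0 b=1 d=1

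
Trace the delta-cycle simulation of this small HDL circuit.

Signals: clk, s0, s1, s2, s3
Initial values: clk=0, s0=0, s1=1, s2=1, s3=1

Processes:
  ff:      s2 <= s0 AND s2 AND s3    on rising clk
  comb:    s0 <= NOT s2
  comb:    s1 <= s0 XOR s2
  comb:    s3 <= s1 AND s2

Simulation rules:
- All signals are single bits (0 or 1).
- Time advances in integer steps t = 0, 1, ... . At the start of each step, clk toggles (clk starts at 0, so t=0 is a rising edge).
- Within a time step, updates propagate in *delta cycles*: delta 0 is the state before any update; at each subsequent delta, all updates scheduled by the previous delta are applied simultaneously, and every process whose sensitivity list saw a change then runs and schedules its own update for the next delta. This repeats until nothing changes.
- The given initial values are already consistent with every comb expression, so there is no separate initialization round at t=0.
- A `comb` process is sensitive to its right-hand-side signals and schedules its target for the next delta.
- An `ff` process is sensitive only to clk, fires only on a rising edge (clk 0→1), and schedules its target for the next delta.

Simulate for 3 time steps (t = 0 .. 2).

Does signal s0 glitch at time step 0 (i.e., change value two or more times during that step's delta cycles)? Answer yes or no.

t=0 Δ0: s2=1 clk=0 s0=0 s1=1 s3=1
  Δ1: clk:0→1
  Δ2: s2:1→0
  Δ3: s0:0→1, s1:1→0, s3:1→0
  Δ4: s1:0→1
  (4Δ to stable)
t=1 Δ0: s2=0 clk=1 s0=1 s1=1 s3=0
  Δ1: clk:1→0
  (1Δ to stable)
t=2 Δ0: s2=0 clk=0 s0=1 s1=1 s3=0
  Δ1: clk:0→1
  (1Δ to stable)

no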